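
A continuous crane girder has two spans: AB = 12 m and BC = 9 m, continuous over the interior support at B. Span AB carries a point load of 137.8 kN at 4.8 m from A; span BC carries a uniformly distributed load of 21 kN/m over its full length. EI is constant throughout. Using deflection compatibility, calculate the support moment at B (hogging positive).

M_B = 249.9 kN·m

Insert a hinge at B; M_B is the redundant, and each span becomes simply supported.
Discontinuity in slope at B on the released structure — sum the simple-span end rotations:
  span AB: point load 137.8 at a = 4.8: Pab(L + a)/(6LEI) = 1111/EI
  span BC: UDL 21: wL³/(24EI) = 637.9/EI
  relative rotation θ_0 = (1111 + 637.9)/EI = 1749/EI
A unit hogging moment at B produces rotation L₁/(3EI) + L₂/(3EI) = 7/EI.
Slope continuity at B: θ_0 = M_B·7/EI, so M_B = 1749/7 = 249.9 kN·m (hogging).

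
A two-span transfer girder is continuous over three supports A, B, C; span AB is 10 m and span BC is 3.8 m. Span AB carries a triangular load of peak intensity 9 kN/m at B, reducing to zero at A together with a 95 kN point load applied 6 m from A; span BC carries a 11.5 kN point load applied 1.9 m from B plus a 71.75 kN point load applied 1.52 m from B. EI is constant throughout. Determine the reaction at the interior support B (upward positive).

Take M_B as the redundant. Released structure: two simple spans AB and BC with a hinge at B.
Rotations at B on the released spans (each span's end-slope, ×1/EI):
  span AB: triangular load, peak 9: w₀L³/(45EI) = 200/EI
  span AB: point load 95 at a = 6: Pab(L + a)/(6LEI) = 608/EI
  span BC: point load 11.5 at a = 1.9: Pab(L + b)/(6LEI) = 10.38/EI
  span BC: point load 71.75 at a = 1.52: Pab(L + b)/(6LEI) = 66.31/EI
  relative rotation θ_0 = (808 + 76.69)/EI = 884.7/EI
A unit hogging moment at B produces rotation L₁/(3EI) + L₂/(3EI) = 4.6/EI.
Compatibility: M_B·(L₁+L₂)/(3EI) = θ_0, giving M_B = 192.3 kN·m (hogging).
Span AB, ΣM about A with M_B applied at B: R_B^{AB}·10 = 870 + 192.3, so R_B^{AB} = 106.2 kN and R_A = 140 − 106.2 = 33.77 kN.
Span BC, ΣM about C: R_B^{BC}·3.8 = 185.4 + 192.3, so R_B^{BC} = 99.41 kN and R_C = 83.25 − 99.41 = -16.16 kN.
R_B = 106.2 + 99.41 = 205.6 kN.

R_B = 205.6 kN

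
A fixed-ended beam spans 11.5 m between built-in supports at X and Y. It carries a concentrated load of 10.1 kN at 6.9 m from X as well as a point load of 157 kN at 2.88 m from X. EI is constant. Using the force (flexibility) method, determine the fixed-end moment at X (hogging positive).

M_X = 265.2 kN·m

Take the two fixed-end moments M_X, M_Y as redundants; the released structure is the simple span XY.
Simple-span end rotations at X and Y under the given loads:
  at X: point load 10.1 at a = 6.9: Pab(L + b)/(6LEI) = 74.8/EI
  at Y: point load 10.1 at a = 6.9: Pab(L + a)/(6LEI) = 85.49/EI
  at X: point load 157 at a = 2.88: Pab(L + b)/(6LEI) = 1137/EI
  at Y: point load 157 at a = 2.88: Pab(L + a)/(6LEI) = 812.3/EI
  θ_X0 = 1211/EI,  θ_Y0 = 897.8/EI
Flexibility coefficients: a unit moment at one end gives L/(3EI) there and L/(6EI) at the far end, so f₁₁ = f₂₂ = 3.833/EI and f₁₂ = f₂₁ = 1.917/EI.
Compatibility — zero rotation at each built-in end:
  3.833 M_X + 1.917 M_Y = 1211
  1.917 M_X + 3.833 M_Y = 897.8
Solving the pair gives M_X = 265.2 kN·m and M_Y = 101.6 kN·m (hogging).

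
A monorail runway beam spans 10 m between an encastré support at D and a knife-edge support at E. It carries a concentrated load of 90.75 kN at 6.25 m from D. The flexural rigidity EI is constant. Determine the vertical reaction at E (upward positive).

Release the roller at E. Primary structure: cantilever fixed at D.
Primary-structure tip deflection at E by superposition:
  point load 90.75 at a = 6.25: Pa²(3L − a)/(6EI) = 14032/EI
Flexibility coefficient — unit upward force at E: δ_{EE} = L³/(3EI) = 333.3/EI.
The prop prevents deflection at E: R_E = δ_0/δ_{EE} = 14032/333.3 = 42.1 kN.

R_E = 42.1 kN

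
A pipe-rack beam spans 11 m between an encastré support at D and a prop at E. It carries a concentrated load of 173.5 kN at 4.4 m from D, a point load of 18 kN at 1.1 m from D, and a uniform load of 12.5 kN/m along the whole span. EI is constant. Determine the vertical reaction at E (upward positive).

R_E = 87.91 kN

Remove the prop at E; the released (primary) structure is a cantilever built in at D.
Deflection at E on the released cantilever, summing each load's contribution:
  point load 173.5 at a = 4.4: Pa²(3L − a)/(6EI) = 16011/EI
  point load 18 at a = 1.1: Pa²(3L − a)/(6EI) = 115.8/EI
  UDL 12.5: wL⁴/(8EI) = 22877/EI
  δ_0 = 39003/EI
Flexibility coefficient — unit upward force at E: δ_{EE} = L³/(3EI) = 443.7/EI.
Compatibility at E: δ_0 − R_E·δ_{EE} = 0, so R_E = 39003/443.7 = 87.91 kN.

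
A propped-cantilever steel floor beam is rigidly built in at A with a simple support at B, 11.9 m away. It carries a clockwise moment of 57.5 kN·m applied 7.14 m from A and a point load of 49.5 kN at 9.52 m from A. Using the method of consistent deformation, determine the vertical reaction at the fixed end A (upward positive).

R_A = 8.564 kN

Release the roller at B. Primary structure: cantilever fixed at A.
Free-end deflection of the primary structure under the applied loading (downward +):
  clockwise couple 57.5 at a = 7.14: M₀a(2L − a)/(2EI) = 3420/EI
  point load 49.5 at a = 9.52: Pa²(3L − a)/(6EI) = 19575/EI
  δ_0 = 22995/EI
Tip deflection under a unit load at B: L³/(3EI) = 561.7/EI.
Compatibility at B: δ_0 − R_B·δ_{BB} = 0, so R_B = 22995/561.7 = 40.94 kN.
Vertical equilibrium: R_A = ΣP − R_B = 49.5 − 40.94 = 8.564 kN.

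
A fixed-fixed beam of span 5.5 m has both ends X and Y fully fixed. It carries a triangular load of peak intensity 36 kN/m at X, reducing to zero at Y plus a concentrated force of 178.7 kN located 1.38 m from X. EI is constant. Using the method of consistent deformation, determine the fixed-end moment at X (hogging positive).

M_X = 192.8 kN·m

Release both end moments; the primary structure is a simply-supported span XY with redundants M_X and M_Y.
Simple-span end rotations at X and Y under the given loads:
  at X: triangular load, peak 36: w₀L³/(45EI) = 133.1/EI
  at Y: triangular load, peak 36: 7w₀L³/(360EI) = 116.5/EI
  at X: point load 178.7 at a = 1.38: Pab(L + b)/(6LEI) = 296.2/EI
  at Y: point load 178.7 at a = 1.38: Pab(L + a)/(6LEI) = 211.8/EI
  θ_X0 = 429.3/EI,  θ_Y0 = 328.3/EI
Flexibility coefficients: a unit moment at one end gives L/(3EI) there and L/(6EI) at the far end, so f₁₁ = f₂₂ = 1.833/EI and f₁₂ = f₂₁ = 0.9167/EI.
Compatibility — zero rotation at each built-in end:
  1.833 M_X + 0.9167 M_Y = 429.3
  0.9167 M_X + 1.833 M_Y = 328.3
Solving the pair gives M_X = 192.8 kN·m and M_Y = 82.65 kN·m (hogging).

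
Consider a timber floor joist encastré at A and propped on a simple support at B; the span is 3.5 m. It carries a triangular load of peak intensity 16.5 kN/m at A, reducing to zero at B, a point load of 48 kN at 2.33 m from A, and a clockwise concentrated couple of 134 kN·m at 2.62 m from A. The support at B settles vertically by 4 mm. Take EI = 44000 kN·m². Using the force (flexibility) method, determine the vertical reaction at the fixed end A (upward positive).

Choose R_B as the redundant. The primary structure is the cantilever fixed at A.
Downward deflection at the released point B due to the loads:
  triangular load, peak 16.5 at the fixed end: w₀L⁴/(30EI) = 82.53/EI
  point load 48 at a = 2.33: Pa²(3L − a)/(6EI) = 354.8/EI
  clockwise couple 134 at a = 2.62: M₀a(2L − a)/(2EI) = 768.9/EI
  δ_0 = 1206/EI
Flexibility coefficient — unit upward force at B: δ_{BB} = L³/(3EI) = 14.29/EI.
With EI = 44000 kN·m²: δ_0 = 0.027414 m and δ_{BB} = 0.000325 m/kN.
Compatibility — the beam at B must follow the support down by 0.004 m: δ_0 − R_B·δ_{BB} = 0.004, so R_B = (0.027414 − 0.004)/0.000325 = 72.09 kN.
Vertical equilibrium: R_A = ΣP − R_B = 76.88 − 72.09 = 4.789 kN.

R_A = 4.789 kN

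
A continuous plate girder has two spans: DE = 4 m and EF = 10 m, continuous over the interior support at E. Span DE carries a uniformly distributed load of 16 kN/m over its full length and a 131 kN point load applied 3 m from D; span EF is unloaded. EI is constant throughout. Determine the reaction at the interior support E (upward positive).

R_E = 142 kN

Insert a hinge at E; M_E is the redundant, and each span becomes simply supported.
Rotations at E on the released spans (each span's end-slope, ×1/EI):
  span DE: UDL 16: wL³/(24EI) = 42.67/EI
  span DE: point load 131 at a = 3: Pab(L + a)/(6LEI) = 114.6/EI
  relative rotation θ_0 = (157.3 + 0)/EI = 157.3/EI
A unit hogging moment at E produces rotation L₁/(3EI) + L₂/(3EI) = 4.667/EI.
Slope continuity at E: θ_0 = M_E·4.667/EI, so M_E = 157.3/4.667 = 33.71 kN·m (hogging).
Span DE, ΣM about D with M_E applied at E: R_E^{DE}·4 = 521 + 33.71, so R_E^{DE} = 138.7 kN and R_D = 195 − 138.7 = 56.32 kN.
Span EF, ΣM about F: R_E^{EF}·10 = 0 + 33.71, so R_E^{EF} = 3.371 kN and R_F = 0 − 3.371 = -3.371 kN.
R_E = 138.7 + 3.371 = 142 kN.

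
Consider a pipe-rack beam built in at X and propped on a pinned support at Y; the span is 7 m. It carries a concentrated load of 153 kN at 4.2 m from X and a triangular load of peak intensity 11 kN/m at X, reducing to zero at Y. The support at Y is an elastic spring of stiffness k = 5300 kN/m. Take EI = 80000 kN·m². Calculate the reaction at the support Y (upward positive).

R_Y = 65.19 kN

Choose R_Y as the redundant. The primary structure is the cantilever fixed at X.
Free-end deflection of the primary structure under the applied loading (downward +):
  point load 153 at a = 4.2: Pa²(3L − a)/(6EI) = 7557/EI
  triangular load, peak 11 at the fixed end: w₀L⁴/(30EI) = 880.4/EI
  δ_0 = 8437/EI
Tip deflection under a unit load at Y: L³/(3EI) = 114.3/EI.
With EI = 80000 kN·m²: δ_0 = 0.10547 m and δ_{YY} = 0.001429 m/kN.
Compatibility — the spring shortens by R_Y/k under the reaction it provides: δ_0 − R_Y·δ_{YY} = R_Y/k. With 1/k = 0.000189 m/kN, R_Y = δ_0 / (δ_{YY} + 1/k) = 0.10547 / (0.001429 + 0.000189) = 65.19 kN.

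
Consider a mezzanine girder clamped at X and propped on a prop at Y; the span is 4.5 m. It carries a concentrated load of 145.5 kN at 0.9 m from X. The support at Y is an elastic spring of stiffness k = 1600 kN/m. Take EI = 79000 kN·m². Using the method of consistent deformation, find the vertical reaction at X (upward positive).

R_X = 142.4 kN

Release the roller at Y. Primary structure: cantilever fixed at X.
Free-end deflection of the primary structure under the applied loading (downward +):
  point load 145.5 at a = 0.9: Pa²(3L − a)/(6EI) = 247.5/EI
Flexibility coefficient — unit upward force at Y: δ_{YY} = L³/(3EI) = 30.38/EI.
With EI = 79000 kN·m²: δ_0 = 0.003133 m and δ_{YY} = 0.000384 m/kN.
Compatibility — the spring shortens by R_Y/k under the reaction it provides: δ_0 − R_Y·δ_{YY} = R_Y/k. With 1/k = 0.000625 m/kN, R_Y = δ_0 / (δ_{YY} + 1/k) = 0.003133 / (0.000384 + 0.000625) = 3.103 kN.
Vertical equilibrium: R_X = ΣP − R_Y = 145.5 − 3.103 = 142.4 kN.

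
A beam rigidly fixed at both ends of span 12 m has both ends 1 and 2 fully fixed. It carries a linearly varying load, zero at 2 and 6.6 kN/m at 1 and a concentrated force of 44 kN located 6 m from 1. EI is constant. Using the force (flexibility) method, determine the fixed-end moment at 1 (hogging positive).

M_1 = 113.5 kN·m

Take the two fixed-end moments M_1, M_2 as redundants; the released structure is the simple span 12.
On the primary (simply-supported) span, the end slopes from the loading are:
  at 1: triangular load, peak 6.6: w₀L³/(45EI) = 253.4/EI
  at 2: triangular load, peak 6.6: 7w₀L³/(360EI) = 221.8/EI
  at 1: point load 44 at a = 6: Pab(L + b)/(6LEI) = 396/EI
  at 2: point load 44 at a = 6: Pab(L + a)/(6LEI) = 396/EI
  θ_10 = 649.4/EI,  θ_20 = 617.8/EI
Flexibility coefficients: a unit moment at one end gives L/(3EI) there and L/(6EI) at the far end, so f₁₁ = f₂₂ = 4/EI and f₁₂ = f₂₁ = 2/EI.
Compatibility — zero rotation at each built-in end:
  4 M_1 + 2 M_2 = 649.4
  2 M_1 + 4 M_2 = 617.8
Solving the pair gives M_1 = 113.5 kN·m and M_2 = 97.68 kN·m (hogging).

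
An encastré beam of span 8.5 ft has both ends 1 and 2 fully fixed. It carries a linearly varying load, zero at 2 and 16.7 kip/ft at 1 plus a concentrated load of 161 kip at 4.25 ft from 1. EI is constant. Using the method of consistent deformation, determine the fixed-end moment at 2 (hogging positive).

M_2 = 211.3 kip·ft

Release both end moments; the primary structure is a simply-supported span 12 with redundants M_1 and M_2.
End rotations of the released simple span under the applied load (×1/EI):
  at 1: triangular load, peak 16.7: w₀L³/(45EI) = 227.9/EI
  at 2: triangular load, peak 16.7: 7w₀L³/(360EI) = 199.4/EI
  at 1: point load 161 at a = 4.25: Pab(L + b)/(6LEI) = 727/EI
  at 2: point load 161 at a = 4.25: Pab(L + a)/(6LEI) = 727/EI
  θ_10 = 954.9/EI,  θ_20 = 926.4/EI
Flexibility coefficients: a unit moment at one end gives L/(3EI) there and L/(6EI) at the far end, so f₁₁ = f₂₂ = 2.833/EI and f₁₂ = f₂₁ = 1.417/EI.
Compatibility — zero rotation at each built-in end:
  2.833 M_1 + 1.417 M_2 = 954.9
  1.417 M_1 + 2.833 M_2 = 926.4
Solving the pair gives M_1 = 231.4 kip·ft and M_2 = 211.3 kip·ft (hogging).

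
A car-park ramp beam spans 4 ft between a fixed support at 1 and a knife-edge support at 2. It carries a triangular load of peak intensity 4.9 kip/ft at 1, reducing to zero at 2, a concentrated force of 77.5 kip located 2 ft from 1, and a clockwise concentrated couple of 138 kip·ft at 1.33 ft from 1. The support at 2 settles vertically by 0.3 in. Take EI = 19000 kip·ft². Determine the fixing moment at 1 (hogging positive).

M_1 = 175.6 kip·ft

Release the roller at 2. Primary structure: cantilever fixed at 1.
Downward deflection at the released point 2 due to the loads:
  triangular load, peak 4.9 at the fixed end: w₀L⁴/(30EI) = 41.81/EI
  point load 77.5 at a = 2: Pa²(3L − a)/(6EI) = 516.7/EI
  clockwise couple 138 at a = 1.33: M₀a(2L − a)/(2EI) = 612.1/EI
  δ_0 = 1171/EI
Flexibility coefficient — unit upward force at 2: δ_{22} = L³/(3EI) = 21.33/EI.
With EI = 19000 kip·ft²: δ_0 = 0.06161 ft and δ_{22} = 0.001123 ft/kip.
Compatibility — the beam at 2 must follow the support down by 0.025 ft: δ_0 − R_2·δ_{22} = 0.025, so R_2 = (0.06161 − 0.025)/0.001123 = 32.61 kip.
Moment equilibrium about 1: M_1 = Σ(load moments about 1) − R_2·L = 306.1 − 32.61×4 = 175.6 kip·ft.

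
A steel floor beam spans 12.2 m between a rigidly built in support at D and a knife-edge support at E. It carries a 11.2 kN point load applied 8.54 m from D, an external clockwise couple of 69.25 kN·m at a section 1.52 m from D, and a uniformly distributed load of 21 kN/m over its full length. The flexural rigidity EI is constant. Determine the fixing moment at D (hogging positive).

Release the roller at E. Primary structure: cantilever fixed at D.
Free-end deflection of the primary structure under the applied loading (downward +):
  point load 11.2 at a = 8.54: Pa²(3L − a)/(6EI) = 3820/EI
  clockwise couple 69.25 at a = 1.52: M₀a(2L − a)/(2EI) = 1204/EI
  UDL 21: wL⁴/(8EI) = 58153/EI
  δ_0 = 63177/EI
Tip deflection under a unit load at E: L³/(3EI) = 605.3/EI.
Compatibility at E: δ_0 − R_E·δ_{EE} = 0, so R_E = 63177/605.3 = 104.4 kN.
Moment equilibrium about D: M_D = Σ(load moments about D) − R_E·L = 1728 − 104.4×12.2 = 454.3 kN·m.

M_D = 454.3 kN·m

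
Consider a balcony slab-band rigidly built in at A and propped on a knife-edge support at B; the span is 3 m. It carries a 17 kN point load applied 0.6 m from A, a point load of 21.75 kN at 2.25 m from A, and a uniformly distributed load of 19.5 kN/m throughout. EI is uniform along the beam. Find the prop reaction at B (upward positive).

Remove the prop at B; the released (primary) structure is a cantilever built in at A.
Free-end deflection of the primary structure under the applied loading (downward +):
  point load 17 at a = 0.6: Pa²(3L − a)/(6EI) = 8.568/EI
  point load 21.75 at a = 2.25: Pa²(3L − a)/(6EI) = 123.9/EI
  UDL 19.5: wL⁴/(8EI) = 197.4/EI
  δ_0 = 329.9/EI
Flexibility coefficient — unit upward force at B: δ_{BB} = L³/(3EI) = 9/EI.
Compatibility at B: δ_0 − R_B·δ_{BB} = 0, so R_B = 329.9/9 = 36.65 kN.

R_B = 36.65 kN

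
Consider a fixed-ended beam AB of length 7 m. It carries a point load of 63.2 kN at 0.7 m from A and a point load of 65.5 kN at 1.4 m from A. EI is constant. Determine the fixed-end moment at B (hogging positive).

Take the two fixed-end moments M_A, M_B as redundants; the released structure is the simple span AB.
End rotations of the released simple span under the applied load (×1/EI):
  at A: point load 63.2 at a = 0.7: Pab(L + b)/(6LEI) = 88.26/EI
  at B: point load 63.2 at a = 0.7: Pab(L + a)/(6LEI) = 51.1/EI
  at A: point load 65.5 at a = 1.4: Pab(L + b)/(6LEI) = 154.1/EI
  at B: point load 65.5 at a = 1.4: Pab(L + a)/(6LEI) = 102.7/EI
  θ_A0 = 242.3/EI,  θ_B0 = 153.8/EI
Flexibility coefficients: a unit moment at one end gives L/(3EI) there and L/(6EI) at the far end, so f₁₁ = f₂₂ = 2.333/EI and f₁₂ = f₂₁ = 1.167/EI.
Compatibility — zero rotation at each built-in end:
  2.333 M_A + 1.167 M_B = 242.3
  1.167 M_A + 2.333 M_B = 153.8
Solving the pair gives M_A = 94.52 kN·m and M_B = 18.65 kN·m (hogging).

M_B = 18.65 kN·m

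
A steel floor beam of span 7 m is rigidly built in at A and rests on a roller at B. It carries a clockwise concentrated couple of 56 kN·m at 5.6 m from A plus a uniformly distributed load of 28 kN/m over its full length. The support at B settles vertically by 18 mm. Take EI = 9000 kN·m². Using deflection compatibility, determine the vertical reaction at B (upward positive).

R_B = 83.6 kN

Take the reaction at B as the redundant and release it; the primary structure is a cantilever fixed at A.
Primary-structure tip deflection at B by superposition:
  clockwise couple 56 at a = 5.6: M₀a(2L − a)/(2EI) = 1317/EI
  UDL 28: wL⁴/(8EI) = 8404/EI
  δ_0 = 9721/EI
Flexibility coefficient — unit upward force at B: δ_{BB} = L³/(3EI) = 114.3/EI.
With EI = 9000 kN·m²: δ_0 = 1.0801 m and δ_{BB} = 0.012704 m/kN.
Compatibility — the beam at B must follow the support down by 0.018 m: δ_0 − R_B·δ_{BB} = 0.018, so R_B = (1.0801 − 0.018)/0.012704 = 83.6 kN.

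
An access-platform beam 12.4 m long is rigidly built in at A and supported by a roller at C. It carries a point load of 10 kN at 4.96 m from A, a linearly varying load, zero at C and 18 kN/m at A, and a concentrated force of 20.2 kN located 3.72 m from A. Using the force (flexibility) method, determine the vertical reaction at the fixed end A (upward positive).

R_A = 114.9 kN

Remove the prop at C; the released (primary) structure is a cantilever built in at A.
Downward deflection at the released point C due to the loads:
  point load 10 at a = 4.96: Pa²(3L − a)/(6EI) = 1322/EI
  triangular load, peak 18 at the fixed end: w₀L⁴/(30EI) = 14185/EI
  point load 20.2 at a = 3.72: Pa²(3L − a)/(6EI) = 1560/EI
  δ_0 = 17067/EI
Tip deflection under a unit load at C: L³/(3EI) = 635.5/EI.
The prop prevents deflection at C: R_C = δ_0/δ_{CC} = 17067/635.5 = 26.85 kN.
Vertical equilibrium: R_A = ΣP − R_C = 141.8 − 26.85 = 114.9 kN.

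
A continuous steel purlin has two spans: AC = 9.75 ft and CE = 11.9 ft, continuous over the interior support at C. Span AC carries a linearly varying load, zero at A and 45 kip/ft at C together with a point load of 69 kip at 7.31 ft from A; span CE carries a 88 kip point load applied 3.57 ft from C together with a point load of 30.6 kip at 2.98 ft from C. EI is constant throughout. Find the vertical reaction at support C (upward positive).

Take M_C as the redundant. Released structure: two simple spans AC and CE with a hinge at C.
End slopes at the hinge C, treating each span as simply supported:
  span AC: triangular load, peak 45: w₀L³/(45EI) = 926.9/EI
  span AC: point load 69 at a = 7.31: Pab(L + a)/(6LEI) = 358.9/EI
  span CE: point load 88 at a = 3.57: Pab(L + b)/(6LEI) = 741.5/EI
  span CE: point load 30.6 at a = 2.98: Pab(L + b)/(6LEI) = 237.2/EI
  relative rotation θ_0 = (1286 + 978.7)/EI = 2264/EI
A unit hogging moment at C produces rotation L₁/(3EI) + L₂/(3EI) = 7.217/EI.
Slope continuity at C: θ_0 = M_C·7.217/EI, so M_C = 2264/7.217 = 313.8 kip·ft (hogging).
Span AC, ΣM about A with M_C applied at C: R_C^{AC}·9.75 = 1930 + 313.8, so R_C^{AC} = 230.2 kip and R_A = 288.4 − 230.2 = 58.21 kip.
Span CE, ΣM about E: R_C^{CE}·11.9 = 1006 + 313.8, so R_C^{CE} = 110.9 kip and R_E = 118.6 − 110.9 = 7.695 kip.
R_C = 230.2 + 110.9 = 341.1 kip.

R_C = 341.1 kip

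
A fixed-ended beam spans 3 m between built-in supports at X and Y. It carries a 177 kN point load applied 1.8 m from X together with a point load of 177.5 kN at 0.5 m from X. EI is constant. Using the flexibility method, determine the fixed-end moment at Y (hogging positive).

M_Y = 88.79 kN·m

Release both end moments; the primary structure is a simply-supported span XY with redundants M_X and M_Y.
On the primary (simply-supported) span, the end slopes from the loading are:
  at X: point load 177 at a = 1.8: Pab(L + b)/(6LEI) = 89.21/EI
  at Y: point load 177 at a = 1.8: Pab(L + a)/(6LEI) = 102/EI
  at X: point load 177.5 at a = 0.5: Pab(L + b)/(6LEI) = 67.8/EI
  at Y: point load 177.5 at a = 0.5: Pab(L + a)/(6LEI) = 43.14/EI
  θ_X0 = 157/EI,  θ_Y0 = 145.1/EI
Flexibility coefficients: a unit moment at one end gives L/(3EI) there and L/(6EI) at the far end, so f₁₁ = f₂₂ = 1/EI and f₁₂ = f₂₁ = 0.5/EI.
Compatibility — zero rotation at each built-in end:
  1 M_X + 0.5 M_Y = 157
  0.5 M_X + 1 M_Y = 145.1
Solving the pair gives M_X = 112.6 kN·m and M_Y = 88.79 kN·m (hogging).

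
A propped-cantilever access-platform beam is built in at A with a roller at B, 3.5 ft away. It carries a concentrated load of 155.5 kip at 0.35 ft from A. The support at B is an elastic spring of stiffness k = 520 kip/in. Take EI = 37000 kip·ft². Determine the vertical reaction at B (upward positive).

Release the roller at B. Primary structure: cantilever fixed at A.
Primary-structure tip deflection at B by superposition:
  point load 155.5 at a = 0.35: Pa²(3L − a)/(6EI) = 32.22/EI
Tip deflection under a unit load at B: L³/(3EI) = 14.29/EI.
With EI = 37000 kip·ft²: δ_0 = 0.000871 ft and δ_{BB} = 0.000386 ft/kip.
Compatibility — the spring shortens by R_B/k under the reaction it provides: δ_0 − R_B·δ_{BB} = R_B/k. With 1/k = 1/(520×12) ft/kip = 0.00016 ft/kip, R_B = δ_0 / (δ_{BB} + 1/k) = 0.000871 / (0.000386 + 0.00016) = 1.594 kip.

R_B = 1.594 kip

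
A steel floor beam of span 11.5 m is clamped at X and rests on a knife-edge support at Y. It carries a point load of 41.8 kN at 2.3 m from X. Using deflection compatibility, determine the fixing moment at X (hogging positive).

M_X = 69.22 kN·m

Take the reaction at Y as the redundant and release it; the primary structure is a cantilever fixed at X.
Downward deflection at the released point Y due to the loads:
  point load 41.8 at a = 2.3: Pa²(3L − a)/(6EI) = 1187/EI
Tip deflection under a unit load at Y: L³/(3EI) = 507/EI.
Compatibility at Y: δ_0 − R_Y·δ_{YY} = 0, so R_Y = 1187/507 = 2.341 kN.
Moment equilibrium about X: M_X = Σ(load moments about X) − R_Y·L = 96.14 − 2.341×11.5 = 69.22 kN·m.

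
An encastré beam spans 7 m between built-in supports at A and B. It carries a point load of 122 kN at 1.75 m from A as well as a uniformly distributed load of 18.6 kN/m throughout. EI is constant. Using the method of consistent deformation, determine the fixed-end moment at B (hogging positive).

M_B = 116 kN·m

Release both end moments; the primary structure is a simply-supported span AB with redundants M_A and M_B.
On the primary (simply-supported) span, the end slopes from the loading are:
  at A: point load 122 at a = 1.75: Pab(L + b)/(6LEI) = 326.9/EI
  at B: point load 122 at a = 1.75: Pab(L + a)/(6LEI) = 233.5/EI
  at A: UDL 18.6: wL³/(24EI) = 265.8/EI
  at B: UDL 18.6: wL³/(24EI) = 265.8/EI
  θ_A0 = 592.7/EI,  θ_B0 = 499.3/EI
Flexibility coefficients: a unit moment at one end gives L/(3EI) there and L/(6EI) at the far end, so f₁₁ = f₂₂ = 2.333/EI and f₁₂ = f₂₁ = 1.167/EI.
Compatibility — zero rotation at each built-in end:
  2.333 M_A + 1.167 M_B = 592.7
  1.167 M_A + 2.333 M_B = 499.3
Solving the pair gives M_A = 196 kN·m and M_B = 116 kN·m (hogging).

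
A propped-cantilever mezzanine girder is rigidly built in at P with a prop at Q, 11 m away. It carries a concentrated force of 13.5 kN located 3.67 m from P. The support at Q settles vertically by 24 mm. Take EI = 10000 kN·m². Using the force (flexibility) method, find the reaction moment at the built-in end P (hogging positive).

M_P = 33.46 kN·m

Remove the prop at Q; the released (primary) structure is a cantilever built in at P.
Free-end deflection of the primary structure under the applied loading (downward +):
  point load 13.5 at a = 3.67: Pa²(3L − a)/(6EI) = 888.8/EI
Tip deflection under a unit load at Q: L³/(3EI) = 443.7/EI.
With EI = 10000 kN·m²: δ_0 = 0.088885 m and δ_{QQ} = 0.044367 m/kN.
Compatibility — the beam at Q must follow the support down by 0.024 m: δ_0 − R_Q·δ_{QQ} = 0.024, so R_Q = (0.088885 − 0.024)/0.044367 = 1.462 kN.
Moment equilibrium about P: M_P = Σ(load moments about P) − R_Q·L = 49.55 − 1.462×11 = 33.46 kN·m.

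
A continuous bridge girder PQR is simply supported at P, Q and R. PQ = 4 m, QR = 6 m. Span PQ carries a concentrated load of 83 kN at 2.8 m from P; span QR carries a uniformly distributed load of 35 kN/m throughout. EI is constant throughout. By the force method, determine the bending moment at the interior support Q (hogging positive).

M_Q = 118.2 kN·m

Take M_Q as the redundant. Released structure: two simple spans PQ and QR with a hinge at Q.
Rotations at Q on the released spans (each span's end-slope, ×1/EI):
  span PQ: point load 83 at a = 2.8: Pab(L + a)/(6LEI) = 79.02/EI
  span QR: UDL 35: wL³/(24EI) = 315/EI
  relative rotation θ_0 = (79.02 + 315)/EI = 394/EI
A unit hogging moment at Q produces rotation L₁/(3EI) + L₂/(3EI) = 3.333/EI.
Compatibility: M_Q·(L₁+L₂)/(3EI) = θ_0, giving M_Q = 118.2 kN·m (hogging).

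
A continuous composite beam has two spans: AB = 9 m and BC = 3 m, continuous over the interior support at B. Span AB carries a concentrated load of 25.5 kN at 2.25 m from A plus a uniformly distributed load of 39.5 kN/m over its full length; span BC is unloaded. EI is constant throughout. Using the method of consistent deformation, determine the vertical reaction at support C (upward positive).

Release continuity at B by inserting a hinge; the redundant is the internal moment M_B. The primary structure is two simply-supported spans AB and BC.
Rotations at B on the released spans (each span's end-slope, ×1/EI):
  span AB: point load 25.5 at a = 2.25: Pab(L + a)/(6LEI) = 80.68/EI
  span AB: UDL 39.5: wL³/(24EI) = 1200/EI
  relative rotation θ_0 = (1280 + 0)/EI = 1280/EI
A unit hogging moment at B produces rotation L₁/(3EI) + L₂/(3EI) = 4/EI.
Compatibility: M_B·(L₁+L₂)/(3EI) = θ_0, giving M_B = 320.1 kN·m (hogging).
Span BC, ΣM about C: R_B^{BC}·3 = 0 + 320.1, so R_B^{BC} = 106.7 kN and R_C = 0 − 106.7 = -106.7 kN.

R_C = -106.7 kN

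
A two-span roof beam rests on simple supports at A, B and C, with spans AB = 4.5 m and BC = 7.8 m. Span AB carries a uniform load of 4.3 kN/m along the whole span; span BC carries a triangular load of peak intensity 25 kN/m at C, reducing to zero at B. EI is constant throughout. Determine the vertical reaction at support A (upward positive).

R_A = -3.713 kN

Take M_B as the redundant. Released structure: two simple spans AB and BC with a hinge at B.
Rotations at B on the released spans (each span's end-slope, ×1/EI):
  span AB: UDL 4.3: wL³/(24EI) = 16.33/EI
  span BC: triangular load, peak 25: 7w₀L³/(360EI) = 230.7/EI
  relative rotation θ_0 = (16.33 + 230.7)/EI = 247/EI
A unit hogging moment at B produces rotation L₁/(3EI) + L₂/(3EI) = 4.1/EI.
Slope continuity at B: θ_0 = M_B·4.1/EI, so M_B = 247/4.1 = 60.25 kN·m (hogging).
Span AB, ΣM about A with M_B applied at B: R_B^{AB}·4.5 = 43.54 + 60.25, so R_B^{AB} = 23.06 kN and R_A = 19.35 − 23.06 = -3.713 kN.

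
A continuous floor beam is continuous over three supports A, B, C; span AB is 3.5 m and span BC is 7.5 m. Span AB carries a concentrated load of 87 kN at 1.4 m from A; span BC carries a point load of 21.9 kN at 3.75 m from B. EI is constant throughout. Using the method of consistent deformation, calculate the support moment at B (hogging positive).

M_B = 37.27 kN·m

Release continuity at B by inserting a hinge; the redundant is the internal moment M_B. The primary structure is two simply-supported spans AB and BC.
End slopes at the hinge B, treating each span as simply supported:
  span AB: point load 87 at a = 1.4: Pab(L + a)/(6LEI) = 59.68/EI
  span BC: point load 21.9 at a = 3.75: Pab(L + b)/(6LEI) = 76.99/EI
  relative rotation θ_0 = (59.68 + 76.99)/EI = 136.7/EI
A unit hogging moment at B produces rotation L₁/(3EI) + L₂/(3EI) = 3.667/EI.
Compatibility: M_B·(L₁+L₂)/(3EI) = θ_0, giving M_B = 37.27 kN·m (hogging).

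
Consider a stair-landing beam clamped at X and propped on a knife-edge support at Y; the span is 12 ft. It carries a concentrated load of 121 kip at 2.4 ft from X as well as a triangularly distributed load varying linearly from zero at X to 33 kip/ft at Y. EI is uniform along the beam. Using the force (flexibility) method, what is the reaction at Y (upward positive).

Remove the prop at Y; the released (primary) structure is a cantilever built in at X.
Primary-structure tip deflection at Y by superposition:
  point load 121 at a = 2.4: Pa²(3L − a)/(6EI) = 3903/EI
  triangular load, peak 33 at the free end: 11w₀L⁴/(120EI) = 62726/EI
  δ_0 = 66629/EI
Flexibility coefficient — unit upward force at Y: δ_{YY} = L³/(3EI) = 576/EI.
Compatibility at Y: δ_0 − R_Y·δ_{YY} = 0, so R_Y = 66629/576 = 115.7 kip.

R_Y = 115.7 kip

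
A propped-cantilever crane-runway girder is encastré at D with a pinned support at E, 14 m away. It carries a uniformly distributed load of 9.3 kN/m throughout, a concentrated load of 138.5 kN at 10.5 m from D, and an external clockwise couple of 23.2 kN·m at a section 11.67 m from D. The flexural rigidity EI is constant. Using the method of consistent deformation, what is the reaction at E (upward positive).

R_E = 138.9 kN

Choose R_E as the redundant. The primary structure is the cantilever fixed at D.
Free-end deflection of the primary structure under the applied loading (downward +):
  UDL 9.3: wL⁴/(8EI) = 44659/EI
  point load 138.5 at a = 10.5: Pa²(3L − a)/(6EI) = 80166/EI
  clockwise couple 23.2 at a = 11.67: M₀a(2L − a)/(2EI) = 2211/EI
  δ_0 = 127035/EI
Flexibility coefficient — unit upward force at E: δ_{EE} = L³/(3EI) = 914.7/EI.
The prop prevents deflection at E: R_E = δ_0/δ_{EE} = 127035/914.7 = 138.9 kN.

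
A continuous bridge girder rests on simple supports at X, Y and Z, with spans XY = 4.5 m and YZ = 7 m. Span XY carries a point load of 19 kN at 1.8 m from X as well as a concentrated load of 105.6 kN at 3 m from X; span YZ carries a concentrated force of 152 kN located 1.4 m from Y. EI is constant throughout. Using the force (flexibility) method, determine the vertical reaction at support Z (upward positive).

R_Z = 11.35 kN

Insert a hinge at Y; M_Y is the redundant, and each span becomes simply supported.
End slopes at the hinge Y, treating each span as simply supported:
  span XY: point load 19 at a = 1.8: Pab(L + a)/(6LEI) = 21.55/EI
  span XY: point load 105.6 at a = 3: Pab(L + a)/(6LEI) = 132/EI
  span YZ: point load 152 at a = 1.4: Pab(L + b)/(6LEI) = 357.5/EI
  relative rotation θ_0 = (153.5 + 357.5)/EI = 511.1/EI
A unit hogging moment at Y produces rotation L₁/(3EI) + L₂/(3EI) = 3.833/EI.
Slope continuity at Y: θ_0 = M_Y·3.833/EI, so M_Y = 511.1/3.833 = 133.3 kN·m (hogging).
Span YZ, ΣM about Z: R_Y^{YZ}·7 = 851.2 + 133.3, so R_Y^{YZ} = 140.6 kN and R_Z = 152 − 140.6 = 11.35 kN.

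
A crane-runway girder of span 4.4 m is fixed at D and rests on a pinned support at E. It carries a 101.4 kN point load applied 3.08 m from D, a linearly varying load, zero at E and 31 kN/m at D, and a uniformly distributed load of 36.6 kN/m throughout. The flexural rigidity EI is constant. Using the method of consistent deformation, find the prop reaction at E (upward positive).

R_E = 131.2 kN

Remove the prop at E; the released (primary) structure is a cantilever built in at D.
Free-end deflection of the primary structure under the applied loading (downward +):
  point load 101.4 at a = 3.08: Pa²(3L − a)/(6EI) = 1622/EI
  triangular load, peak 31 at the fixed end: w₀L⁴/(30EI) = 387.3/EI
  UDL 36.6: wL⁴/(8EI) = 1715/EI
  δ_0 = 3724/EI
Tip deflection under a unit load at E: L³/(3EI) = 28.39/EI.
The prop prevents deflection at E: R_E = δ_0/δ_{EE} = 3724/28.39 = 131.2 kN.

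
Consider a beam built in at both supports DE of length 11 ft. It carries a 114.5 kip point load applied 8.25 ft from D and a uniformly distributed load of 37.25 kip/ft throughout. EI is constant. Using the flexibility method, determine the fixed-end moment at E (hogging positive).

M_E = 552.7 kip·ft

Take the two fixed-end moments M_D, M_E as redundants; the released structure is the simple span DE.
On the primary (simply-supported) span, the end slopes from the loading are:
  at D: point load 114.5 at a = 8.25: Pab(L + b)/(6LEI) = 541.2/EI
  at E: point load 114.5 at a = 8.25: Pab(L + a)/(6LEI) = 757.7/EI
  at D: UDL 37.25: wL³/(24EI) = 2066/EI
  at E: UDL 37.25: wL³/(24EI) = 2066/EI
  θ_D0 = 2607/EI,  θ_E0 = 2823/EI
Flexibility coefficients: a unit moment at one end gives L/(3EI) there and L/(6EI) at the far end, so f₁₁ = f₂₂ = 3.667/EI and f₁₂ = f₂₁ = 1.833/EI.
Compatibility — zero rotation at each built-in end:
  3.667 M_D + 1.833 M_E = 2607
  1.833 M_D + 3.667 M_E = 2823
Solving the pair gives M_D = 434.6 kip·ft and M_E = 552.7 kip·ft (hogging).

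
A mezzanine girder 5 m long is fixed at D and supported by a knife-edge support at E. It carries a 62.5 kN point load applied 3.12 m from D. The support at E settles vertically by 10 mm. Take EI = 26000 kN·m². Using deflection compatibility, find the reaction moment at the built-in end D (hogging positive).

Choose R_E as the redundant. The primary structure is the cantilever fixed at D.
Downward deflection at the released point E due to the loads:
  point load 62.5 at a = 3.12: Pa²(3L − a)/(6EI) = 1205/EI
Flexibility coefficient — unit upward force at E: δ_{EE} = L³/(3EI) = 41.67/EI.
With EI = 26000 kN·m²: δ_0 = 0.046332 m and δ_{EE} = 0.001603 m/kN.
Compatibility — the beam at E must follow the support down by 0.01 m: δ_0 − R_E·δ_{EE} = 0.01, so R_E = (0.046332 − 0.01)/0.001603 = 22.67 kN.
Moment equilibrium about D: M_D = Σ(load moments about D) − R_E·L = 195 − 22.67×5 = 81.64 kN·m.

M_D = 81.64 kN·m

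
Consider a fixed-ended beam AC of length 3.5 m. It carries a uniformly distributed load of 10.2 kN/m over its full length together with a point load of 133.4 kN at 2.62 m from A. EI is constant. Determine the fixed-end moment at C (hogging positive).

M_C = 76.19 kN·m

Release both end moments; the primary structure is a simply-supported span AC with redundants M_A and M_C.
Simple-span end rotations at A and C under the given loads:
  at A: UDL 10.2: wL³/(24EI) = 18.22/EI
  at C: UDL 10.2: wL³/(24EI) = 18.22/EI
  at A: point load 133.4 at a = 2.62: Pab(L + b)/(6LEI) = 64.15/EI
  at C: point load 133.4 at a = 2.62: Pab(L + a)/(6LEI) = 89.63/EI
  θ_A0 = 82.37/EI,  θ_C0 = 107.9/EI
Flexibility coefficients: a unit moment at one end gives L/(3EI) there and L/(6EI) at the far end, so f₁₁ = f₂₂ = 1.167/EI and f₁₂ = f₂₁ = 0.5833/EI.
Compatibility — zero rotation at each built-in end:
  1.167 M_A + 0.5833 M_C = 82.37
  0.5833 M_A + 1.167 M_C = 107.9
Solving the pair gives M_A = 32.51 kN·m and M_C = 76.19 kN·m (hogging).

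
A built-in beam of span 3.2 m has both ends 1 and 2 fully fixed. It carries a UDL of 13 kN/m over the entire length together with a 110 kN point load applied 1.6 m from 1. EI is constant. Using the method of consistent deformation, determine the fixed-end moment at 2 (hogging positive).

Take the two fixed-end moments M_1, M_2 as redundants; the released structure is the simple span 12.
Simple-span end rotations at 1 and 2 under the given loads:
  at 1: UDL 13: wL³/(24EI) = 17.75/EI
  at 2: UDL 13: wL³/(24EI) = 17.75/EI
  at 1: point load 110 at a = 1.6: Pab(L + b)/(6LEI) = 70.4/EI
  at 2: point load 110 at a = 1.6: Pab(L + a)/(6LEI) = 70.4/EI
  θ_10 = 88.15/EI,  θ_20 = 88.15/EI
Flexibility coefficients: a unit moment at one end gives L/(3EI) there and L/(6EI) at the far end, so f₁₁ = f₂₂ = 1.067/EI and f₁₂ = f₂₁ = 0.5333/EI.
Compatibility — zero rotation at each built-in end:
  1.067 M_1 + 0.5333 M_2 = 88.15
  0.5333 M_1 + 1.067 M_2 = 88.15
Solving the pair gives M_1 = 55.09 kN·m and M_2 = 55.09 kN·m (hogging).

M_2 = 55.09 kN·m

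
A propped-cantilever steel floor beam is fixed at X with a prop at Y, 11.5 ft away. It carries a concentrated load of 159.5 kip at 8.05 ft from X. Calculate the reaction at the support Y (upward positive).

Take the reaction at Y as the redundant and release it; the primary structure is a cantilever fixed at X.
Primary-structure tip deflection at Y by superposition:
  point load 159.5 at a = 8.05: Pa²(3L − a)/(6EI) = 45565/EI
Tip deflection under a unit load at Y: L³/(3EI) = 507/EI.
The prop prevents deflection at Y: R_Y = δ_0/δ_{YY} = 45565/507 = 89.88 kip.

R_Y = 89.88 kip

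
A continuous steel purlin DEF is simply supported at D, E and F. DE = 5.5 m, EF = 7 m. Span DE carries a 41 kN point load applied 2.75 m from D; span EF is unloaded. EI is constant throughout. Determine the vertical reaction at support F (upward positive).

R_F = -2.658 kN

Insert a hinge at E; M_E is the redundant, and each span becomes simply supported.
Discontinuity in slope at E on the released structure — sum the simple-span end rotations:
  span DE: point load 41 at a = 2.75: Pab(L + a)/(6LEI) = 77.52/EI
  relative rotation θ_0 = (77.52 + 0)/EI = 77.52/EI
A unit hogging moment at E produces rotation L₁/(3EI) + L₂/(3EI) = 4.167/EI.
Compatibility: M_E·(L₁+L₂)/(3EI) = θ_0, giving M_E = 18.6 kN·m (hogging).
Span EF, ΣM about F: R_E^{EF}·7 = 0 + 18.6, so R_E^{EF} = 2.658 kN and R_F = 0 − 2.658 = -2.658 kN.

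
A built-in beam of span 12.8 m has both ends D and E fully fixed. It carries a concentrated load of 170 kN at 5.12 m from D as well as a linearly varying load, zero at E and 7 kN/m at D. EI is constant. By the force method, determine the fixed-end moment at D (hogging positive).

M_D = 370.7 kN·m

Release both end moments; the primary structure is a simply-supported span DE with redundants M_D and M_E.
Simple-span end rotations at D and E under the given loads:
  at D: point load 170 at a = 5.12: Pab(L + b)/(6LEI) = 1783/EI
  at E: point load 170 at a = 5.12: Pab(L + a)/(6LEI) = 1560/EI
  at D: triangular load, peak 7: w₀L³/(45EI) = 326.2/EI
  at E: triangular load, peak 7: 7w₀L³/(360EI) = 285.4/EI
  θ_D0 = 2109/EI,  θ_E0 = 1845/EI
Flexibility coefficients: a unit moment at one end gives L/(3EI) there and L/(6EI) at the far end, so f₁₁ = f₂₂ = 4.267/EI and f₁₂ = f₂₁ = 2.133/EI.
Compatibility — zero rotation at each built-in end:
  4.267 M_D + 2.133 M_E = 2109
  2.133 M_D + 4.267 M_E = 1845
Solving the pair gives M_D = 370.7 kN·m and M_E = 247.1 kN·m (hogging).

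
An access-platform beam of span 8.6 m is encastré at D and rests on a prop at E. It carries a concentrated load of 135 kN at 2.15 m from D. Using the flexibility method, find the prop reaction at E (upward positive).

Release the roller at E. Primary structure: cantilever fixed at D.
Downward deflection at the released point E due to the loads:
  point load 135 at a = 2.15: Pa²(3L − a)/(6EI) = 2460/EI
Flexibility coefficient — unit upward force at E: δ_{EE} = L³/(3EI) = 212/EI.
Compatibility at E: δ_0 − R_E·δ_{EE} = 0, so R_E = 2460/212 = 11.6 kN.

R_E = 11.6 kN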